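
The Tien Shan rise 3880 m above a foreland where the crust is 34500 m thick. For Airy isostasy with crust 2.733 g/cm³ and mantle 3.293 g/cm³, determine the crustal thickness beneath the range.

57300 m

Root depth r = h ρ_c / (ρ_m − ρ_c) = 3880 m × 2.733 / 0.56 = 18940 m.
Total thickness = T + h + r = 34500 m + 3880 m + 18940 m = 57300 m.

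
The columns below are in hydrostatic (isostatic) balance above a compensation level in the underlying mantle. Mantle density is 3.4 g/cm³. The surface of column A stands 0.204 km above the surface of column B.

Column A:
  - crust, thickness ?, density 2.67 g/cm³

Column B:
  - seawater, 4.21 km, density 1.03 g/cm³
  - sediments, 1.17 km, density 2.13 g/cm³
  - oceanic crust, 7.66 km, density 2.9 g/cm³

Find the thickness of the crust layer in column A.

Take the compensation level at the base of the deeper column (depth z_c below the surface of column A) and equate Σ ρ_i t_i down to z_c; mantle fills any gap and the z_c terms cancel.
Column A: x×2.67 + (z_c − 0 − x)×3.4
Column B: 0.204×0 + 4.21×1.03 + 1.17×2.13 + 7.66×2.9 + (z_c − 0.204 − 13.04)×3.4
The z_c×3.4 term appears on both sides and cancels. Collect the known terms of each column as K = Σ(ρt)_known − 3.4 × (depth of known layers): K_A = 0 − 3.4×0 = 0; K_B = 29.0424 − 3.4×(0.204 + 13.04) = −15.9872.
Balance: K_A − x×(3.4 − 2.67) = K_B, so x = (K_A − K_B)/(3.4 − 2.67) = 15.9872/0.73 = 21.9 km.

21.9 km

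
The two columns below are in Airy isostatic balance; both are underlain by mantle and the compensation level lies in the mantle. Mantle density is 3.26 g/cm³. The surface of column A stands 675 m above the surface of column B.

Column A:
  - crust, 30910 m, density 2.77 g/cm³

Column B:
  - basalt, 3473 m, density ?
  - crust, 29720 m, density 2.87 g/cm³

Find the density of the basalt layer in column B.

Take the compensation level at the base of the deeper column (depth z_c below the surface of column A) and equate Σ ρ_i t_i down to z_c; mantle fills any gap and the z_c terms cancel.
Column A: 30910×2.77 + (z_c − 30910)×3.26
Column B: 675×0 + 3473×ρ + 29720×2.87 + (z_c − 675 − 33193)×3.26
The z_c×3.26 term appears on both sides and cancels. Collect the known terms of each column as K = Σ(ρt)_known − 3.26 × (depth of known layers): K_A = 85620.7 − 3.26×30910 = −15145.9; K_B = 85296.4 − 3.26×(675 + 33193) = −25113.28.
Balance: K_A = K_B + 3473×ρ, so ρ = (K_A − K_B)/3473 = 9967.38/3473 = 2.87 g/cm³.

2.87 g/cm³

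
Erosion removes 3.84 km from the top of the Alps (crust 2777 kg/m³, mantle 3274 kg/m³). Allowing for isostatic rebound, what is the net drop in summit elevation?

Rebound u = e ρ_c/ρ_m = 3.84 km × 2777/3274 = 3.257 km.
Net surface drop = e − u = 3.84 km − 3.257 km = e (ρ_m − ρ_c)/ρ_m = 0.583 km.

0.583 km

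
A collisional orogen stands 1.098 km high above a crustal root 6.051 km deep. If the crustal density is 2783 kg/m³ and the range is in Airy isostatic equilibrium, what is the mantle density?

Airy balance: ρ_c h = (ρ_m − ρ_c) r → ρ_m = ρ_c (1 + h/r).
ρ_m = 2783 × (1 + 1.098 km/6.051 km) = 3290 kg/m³.

3290 kg/m³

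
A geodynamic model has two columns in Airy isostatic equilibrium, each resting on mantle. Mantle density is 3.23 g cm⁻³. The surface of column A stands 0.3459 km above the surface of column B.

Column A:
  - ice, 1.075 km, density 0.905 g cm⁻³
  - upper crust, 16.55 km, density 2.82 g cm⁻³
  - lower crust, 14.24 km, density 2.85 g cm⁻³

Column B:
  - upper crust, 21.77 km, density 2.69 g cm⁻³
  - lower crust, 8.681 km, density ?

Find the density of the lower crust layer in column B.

Take the compensation level at the base of the deeper column (depth z_c below the surface of column A) and equate Σ ρ_i t_i down to z_c; mantle fills any gap and the z_c terms cancel.
Column A: 1.075×0.905 + 16.55×2.82 + 14.24×2.85 + (z_c − 31.865)×3.23
Column B: 0.3459×0 + 21.77×2.69 + 8.681×ρ + (z_c − 0.3459 − 30.451)×3.23
The z_c×3.23 term appears on both sides and cancels. Collect the known terms of each column as K = Σ(ρt)_known − 3.23 × (depth of known layers): K_A = 88.227875 − 3.23×31.865 = −14.696075; K_B = 58.5613 − 3.23×(0.3459 + 30.451) = −40.912687.
Balance: K_A = K_B + 8.681×ρ, so ρ = (K_A − K_B)/8.681 = 26.2166/8.681 = 3.02 g cm⁻³.

3.02 g cm⁻³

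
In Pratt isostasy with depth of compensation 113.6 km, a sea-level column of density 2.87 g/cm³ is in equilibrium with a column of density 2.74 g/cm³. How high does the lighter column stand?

5.39 km

ρ_ref D = ρ (D + h) → h = D (ρ_ref − ρ)/ρ.
h = 113.6 km × (2.87 − 2.74)/2.74 = 5.39 km.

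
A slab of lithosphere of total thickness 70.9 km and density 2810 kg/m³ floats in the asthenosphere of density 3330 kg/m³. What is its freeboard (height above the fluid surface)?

11.1 km

Floating equilibrium: submerged depth d = t ρ_obj/ρ_fluid = 70.9 km × 2810/3330 = 59.83 km.
Freeboard = t − d = 70.9 km − 59.83 km = 11.1 km.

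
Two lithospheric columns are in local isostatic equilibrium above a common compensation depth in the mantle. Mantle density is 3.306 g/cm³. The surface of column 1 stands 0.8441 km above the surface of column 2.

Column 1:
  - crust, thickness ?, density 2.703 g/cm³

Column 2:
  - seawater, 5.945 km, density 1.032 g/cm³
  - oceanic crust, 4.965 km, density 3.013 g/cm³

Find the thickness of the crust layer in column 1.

Take the compensation level at the base of the deeper column (depth z_c below the surface of column 1) and equate Σ ρ_i t_i down to z_c; mantle fills any gap and the z_c terms cancel.
Column 1: x×2.703 + (z_c − 0 − x)×3.306
Column 2: 0.8441×0 + 5.945×1.032 + 4.965×3.013 + (z_c − 0.8441 − 10.91)×3.306
The z_c×3.306 term appears on both sides and cancels. Collect the known terms of each column as K = Σ(ρt)_known − 3.306 × (depth of known layers): K_1 = 0 − 3.306×0 = 0; K_2 = 21.094785 − 3.306×(0.8441 + 10.91) = −17.7642696.
Balance: K_1 − x×(3.306 − 2.703) = K_2, so x = (K_1 − K_2)/(3.306 − 2.703) = 17.7643/0.603 = 29.5 km.

29.5 km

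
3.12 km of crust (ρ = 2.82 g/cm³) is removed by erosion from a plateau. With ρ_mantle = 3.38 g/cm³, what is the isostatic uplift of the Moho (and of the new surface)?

2.6 km

Unloading: uplift u = e ρ_c/ρ_m = 3.12 km × 2.82/3.38 = 2.6 km.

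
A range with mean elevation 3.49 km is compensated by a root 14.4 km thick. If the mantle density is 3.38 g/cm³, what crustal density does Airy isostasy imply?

2.72 g/cm³

ρ_c h = (ρ_m − ρ_c) r → ρ_c (h + r) = ρ_m r → ρ_c = ρ_m r / (h + r).
ρ_c = 3.38 × 14.4 km / (3.49 km + 14.4 km) = 2.72 g/cm³.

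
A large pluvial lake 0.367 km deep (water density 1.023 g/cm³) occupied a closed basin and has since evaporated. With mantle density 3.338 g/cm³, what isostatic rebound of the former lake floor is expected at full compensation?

0.112 km

u = d ρ_w/ρ_m = 0.367 km × 1.023/3.338 = 0.112 km.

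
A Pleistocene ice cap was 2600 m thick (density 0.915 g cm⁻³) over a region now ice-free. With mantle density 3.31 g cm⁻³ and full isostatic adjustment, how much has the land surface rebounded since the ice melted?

719 m

Removing the load lets mantle flow back in; uplift u satisfies ρ_ice t = ρ_m u.
u = t ρ_ice/ρ_m = 2600 m × 0.915/3.31 = 719 m.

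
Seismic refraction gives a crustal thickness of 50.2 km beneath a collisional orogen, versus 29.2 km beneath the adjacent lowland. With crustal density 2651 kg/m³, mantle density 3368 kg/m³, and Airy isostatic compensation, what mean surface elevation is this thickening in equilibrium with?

4.47 km

Excess crust Δ = 50.2 km − 29.2 km = 21 km, split between elevation h and root r with h + r = Δ.
Airy balance ρ_c h = (ρ_m − ρ_c) r gives r = h ρ_c/(ρ_m − ρ_c), so h (1 + ρ_c/(ρ_m − ρ_c)) = Δ, i.e. h = Δ (ρ_m − ρ_c)/ρ_m.
h = 21 km × 717/3368 = 4.47 km.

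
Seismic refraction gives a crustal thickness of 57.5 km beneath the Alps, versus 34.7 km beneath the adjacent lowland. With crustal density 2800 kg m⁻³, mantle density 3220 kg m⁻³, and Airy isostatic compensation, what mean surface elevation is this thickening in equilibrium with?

Excess crust Δ = 57.5 km − 34.7 km = 22.8 km, split between elevation h and root r with h + r = Δ.
Airy balance ρ_c h = (ρ_m − ρ_c) r gives r = h ρ_c/(ρ_m − ρ_c), so h (1 + ρ_c/(ρ_m − ρ_c)) = Δ, i.e. h = Δ (ρ_m − ρ_c)/ρ_m.
h = 22.8 km × 420/3220 = 2.97 km.

2.97 km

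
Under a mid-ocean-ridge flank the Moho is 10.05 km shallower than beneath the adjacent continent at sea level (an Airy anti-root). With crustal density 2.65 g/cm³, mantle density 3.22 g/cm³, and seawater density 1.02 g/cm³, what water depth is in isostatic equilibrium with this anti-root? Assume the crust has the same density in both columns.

Replacing a thickness d of crust by seawater at the top must be balanced by replacing crust with mantle at the base: d (ρ_c − ρ_w) = a (ρ_m − ρ_c).
d = a (ρ_m − ρ_c)/(ρ_c − ρ_w) = 10.05 km × 0.57/1.63 = 3.51 km.

3.51 km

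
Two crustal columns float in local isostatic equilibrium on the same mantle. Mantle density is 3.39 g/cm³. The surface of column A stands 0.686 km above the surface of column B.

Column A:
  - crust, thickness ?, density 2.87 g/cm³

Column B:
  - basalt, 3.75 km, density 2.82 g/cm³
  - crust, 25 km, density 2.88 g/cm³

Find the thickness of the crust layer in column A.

33.1 km

Take the compensation level at the base of the deeper column (depth z_c below the surface of column A) and equate Σ ρ_i t_i down to z_c; mantle fills any gap and the z_c terms cancel.
Column A: x×2.87 + (z_c − 0 − x)×3.39
Column B: 0.686×0 + 3.75×2.82 + 25×2.88 + (z_c − 0.686 − 28.75)×3.39
The z_c×3.39 term appears on both sides and cancels. Collect the known terms of each column as K = Σ(ρt)_known − 3.39 × (depth of known layers): K_A = 0 − 3.39×0 = 0; K_B = 82.575 − 3.39×(0.686 + 28.75) = −17.21304.
Balance: K_A − x×(3.39 − 2.87) = K_B, so x = (K_A − K_B)/(3.39 − 2.87) = 17.213/0.52 = 33.1 km.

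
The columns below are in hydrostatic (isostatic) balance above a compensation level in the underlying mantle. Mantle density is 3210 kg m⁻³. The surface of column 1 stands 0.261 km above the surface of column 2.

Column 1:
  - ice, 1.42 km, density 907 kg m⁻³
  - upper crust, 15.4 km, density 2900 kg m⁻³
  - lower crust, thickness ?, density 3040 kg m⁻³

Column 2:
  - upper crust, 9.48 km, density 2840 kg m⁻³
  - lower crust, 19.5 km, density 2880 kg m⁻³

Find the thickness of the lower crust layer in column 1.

Take the compensation level at the base of the deeper column (depth z_c below the surface of column 1) and equate Σ ρ_i t_i down to z_c; mantle fills any gap and the z_c terms cancel.
Column 1: 1.42×907 + 15.4×2900 + x×3040 + (z_c − 16.82 − x)×3210
Column 2: 0.261×0 + 9.48×2840 + 19.5×2880 + (z_c − 0.261 − 28.98)×3210
The z_c×3210 term appears on both sides and cancels. Collect the known terms of each column as K = Σ(ρt)_known − 3210 × (depth of known layers): K_1 = 45947.94 − 3210×16.82 = −8044.26; K_2 = 83083.2 − 3210×(0.261 + 28.98) = −10780.41.
Balance: K_1 − x×(3210 − 3040) = K_2, so x = (K_1 − K_2)/(3210 − 3040) = 2736.15/170 = 16.1 km.

16.1 km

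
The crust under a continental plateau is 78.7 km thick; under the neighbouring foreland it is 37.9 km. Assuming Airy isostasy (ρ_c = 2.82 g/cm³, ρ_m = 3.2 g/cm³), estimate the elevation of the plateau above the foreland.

4.84 km

Excess crust Δ = 78.7 km − 37.9 km = 40.8 km, split between elevation h and root r with h + r = Δ.
Airy balance ρ_c h = (ρ_m − ρ_c) r gives r = h ρ_c/(ρ_m − ρ_c), so h (1 + ρ_c/(ρ_m − ρ_c)) = Δ, i.e. h = Δ (ρ_m − ρ_c)/ρ_m.
h = 40.8 km × 0.38/3.2 = 4.84 km.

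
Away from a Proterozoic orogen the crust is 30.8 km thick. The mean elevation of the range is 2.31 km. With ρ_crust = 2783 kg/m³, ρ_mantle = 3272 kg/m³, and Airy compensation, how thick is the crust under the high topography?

46.3 km

Root depth r = h ρ_c / (ρ_m − ρ_c) = 2.31 km × 2783 / 489 = 13.15 km.
Total thickness = T + h + r = 30.8 km + 2.31 km + 13.15 km = 46.3 km.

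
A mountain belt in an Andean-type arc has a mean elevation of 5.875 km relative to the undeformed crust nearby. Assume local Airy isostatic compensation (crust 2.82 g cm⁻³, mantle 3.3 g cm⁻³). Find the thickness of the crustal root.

34.5 km

Equating mass per unit area of the two columns: the weight of the topography is balanced by the buoyancy of the root, ρ_c h = (ρ_m − ρ_c) r.
r = h · ρ_c / (ρ_m − ρ_c) = 5.875 km × 2.82 / (3.3 − 2.82) = 34.5 km.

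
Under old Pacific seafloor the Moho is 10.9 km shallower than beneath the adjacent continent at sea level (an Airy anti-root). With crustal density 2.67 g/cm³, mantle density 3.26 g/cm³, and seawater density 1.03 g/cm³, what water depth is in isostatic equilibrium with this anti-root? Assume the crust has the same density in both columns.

3.92 km

Replacing a thickness d of crust by seawater at the top must be balanced by replacing crust with mantle at the base: d (ρ_c − ρ_w) = a (ρ_m − ρ_c).
d = a (ρ_m − ρ_c)/(ρ_c − ρ_w) = 10.9 km × 0.59/1.64 = 3.92 km.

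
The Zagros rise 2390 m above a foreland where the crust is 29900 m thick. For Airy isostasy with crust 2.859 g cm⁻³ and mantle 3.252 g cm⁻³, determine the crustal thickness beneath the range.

Root depth r = h ρ_c / (ρ_m − ρ_c) = 2390 m × 2.859 / 0.393 = 17390 m.
Total thickness = T + h + r = 29900 m + 2390 m + 17390 m = 49700 m.

49700 m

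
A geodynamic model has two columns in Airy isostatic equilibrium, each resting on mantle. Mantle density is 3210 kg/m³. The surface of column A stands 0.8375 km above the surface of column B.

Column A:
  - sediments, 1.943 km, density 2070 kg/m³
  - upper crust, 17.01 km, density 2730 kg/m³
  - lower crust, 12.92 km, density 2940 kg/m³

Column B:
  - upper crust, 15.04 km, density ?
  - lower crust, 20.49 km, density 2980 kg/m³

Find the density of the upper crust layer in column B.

2780 kg/m³

Take the compensation level at the base of the deeper column (depth z_c below the surface of column A) and equate Σ ρ_i t_i down to z_c; mantle fills any gap and the z_c terms cancel.
Column A: 1.943×2070 + 17.01×2730 + 12.92×2940 + (z_c − 31.873)×3210
Column B: 0.8375×0 + 15.04×ρ + 20.49×2980 + (z_c − 0.8375 − 35.53)×3210
The z_c×3210 term appears on both sides and cancels. Collect the known terms of each column as K = Σ(ρt)_known − 3210 × (depth of known layers): K_A = 88444.11 − 3210×31.873 = −13868.22; K_B = 61060.2 − 3210×(0.8375 + 35.53) = −55679.475.
Balance: K_A = K_B + 15.04×ρ, so ρ = (K_A − K_B)/15.04 = 41811.3/15.04 = 2780 kg/m³.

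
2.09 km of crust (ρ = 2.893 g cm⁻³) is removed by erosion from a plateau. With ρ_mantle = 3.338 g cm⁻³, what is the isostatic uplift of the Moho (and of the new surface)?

1.81 km

Unloading: uplift u = e ρ_c/ρ_m = 2.09 km × 2.893/3.338 = 1.81 km.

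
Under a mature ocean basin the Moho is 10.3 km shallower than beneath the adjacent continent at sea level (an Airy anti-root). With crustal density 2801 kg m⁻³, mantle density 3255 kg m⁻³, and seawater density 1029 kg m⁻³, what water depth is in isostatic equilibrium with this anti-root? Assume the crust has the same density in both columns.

2.64 km

Replacing a thickness d of crust by seawater at the top must be balanced by replacing crust with mantle at the base: d (ρ_c − ρ_w) = a (ρ_m − ρ_c).
d = a (ρ_m − ρ_c)/(ρ_c − ρ_w) = 10.3 km × 454/1772 = 2.64 km.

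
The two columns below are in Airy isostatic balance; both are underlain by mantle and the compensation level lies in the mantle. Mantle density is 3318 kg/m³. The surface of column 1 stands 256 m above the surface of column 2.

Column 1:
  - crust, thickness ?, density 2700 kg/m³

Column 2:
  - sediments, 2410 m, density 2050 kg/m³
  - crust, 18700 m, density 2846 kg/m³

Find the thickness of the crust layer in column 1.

20600 m

Take the compensation level at the base of the deeper column (depth z_c below the surface of column 1) and equate Σ ρ_i t_i down to z_c; mantle fills any gap and the z_c terms cancel.
Column 1: x×2700 + (z_c − 0 − x)×3318
Column 2: 256×0 + 2410×2050 + 18700×2846 + (z_c − 256 − 21110)×3318
The z_c×3318 term appears on both sides and cancels. Collect the known terms of each column as K = Σ(ρt)_known − 3318 × (depth of known layers): K_1 = 0 − 3318×0 = 0; K_2 = 58160700 − 3318×(256 + 21110) = −12731688.
Balance: K_1 − x×(3318 − 2700) = K_2, so x = (K_1 − K_2)/(3318 − 2700) = 12731700/618 = 20600 m.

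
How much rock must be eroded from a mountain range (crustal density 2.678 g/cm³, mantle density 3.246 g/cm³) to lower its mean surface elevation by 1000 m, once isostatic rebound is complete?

5710 m

Net drop Δ = e − u = e − e ρ_c/ρ_m = e (ρ_m − ρ_c)/ρ_m.
e = Δ ρ_m/(ρ_m − ρ_c) = 1000 m × 3.246/0.568 = 5710 m.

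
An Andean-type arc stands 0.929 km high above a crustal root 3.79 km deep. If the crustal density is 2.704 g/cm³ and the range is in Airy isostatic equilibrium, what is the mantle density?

3.37 g/cm³

Airy balance: ρ_c h = (ρ_m − ρ_c) r → ρ_m = ρ_c (1 + h/r).
ρ_m = 2.704 × (1 + 0.929 km/3.79 km) = 3.37 g/cm³.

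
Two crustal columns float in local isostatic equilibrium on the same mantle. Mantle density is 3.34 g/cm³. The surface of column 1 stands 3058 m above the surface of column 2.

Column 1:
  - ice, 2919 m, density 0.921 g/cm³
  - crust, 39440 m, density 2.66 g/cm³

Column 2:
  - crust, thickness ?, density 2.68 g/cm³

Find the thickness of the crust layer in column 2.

35900 m

Take the compensation level at the base of the deeper column (depth z_c below the surface of column 1) and equate Σ ρ_i t_i down to z_c; mantle fills any gap and the z_c terms cancel.
Column 1: 2919×0.921 + 39440×2.66 + (z_c − 42359)×3.34
Column 2: 3058×0 + x×2.68 + (z_c − 3058 − 0 − x)×3.34
The z_c×3.34 term appears on both sides and cancels. Collect the known terms of each column as K = Σ(ρt)_known − 3.34 × (depth of known layers): K_1 = 107598.799 − 3.34×42359 = −33880.261; K_2 = 0 − 3.34×(3058 + 0) = −10213.72.
Balance: K_1 = K_2 − x×(3.34 − 2.68), so x = (K_2 − K_1)/(3.34 − 2.68) = 23666.5/0.66 = 35900 m.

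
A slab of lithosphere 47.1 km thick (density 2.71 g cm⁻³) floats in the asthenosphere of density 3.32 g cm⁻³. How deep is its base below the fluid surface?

Draft d = t ρ_obj/ρ_fluid = 47.1 km × 2.71/3.32 = 38.4 km.

38.4 km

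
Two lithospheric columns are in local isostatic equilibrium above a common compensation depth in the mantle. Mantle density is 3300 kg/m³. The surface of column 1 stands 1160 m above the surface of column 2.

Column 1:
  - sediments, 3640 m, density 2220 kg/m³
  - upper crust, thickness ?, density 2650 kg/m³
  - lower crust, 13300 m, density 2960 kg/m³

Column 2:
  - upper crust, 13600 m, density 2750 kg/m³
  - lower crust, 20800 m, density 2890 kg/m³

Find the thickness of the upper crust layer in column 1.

Take the compensation level at the base of the deeper column (depth z_c below the surface of column 1) and equate Σ ρ_i t_i down to z_c; mantle fills any gap and the z_c terms cancel.
Column 1: 3640×2220 + x×2650 + 13300×2960 + (z_c − 16940 − x)×3300
Column 2: 1160×0 + 13600×2750 + 20800×2890 + (z_c − 1160 − 34400)×3300
The z_c×3300 term appears on both sides and cancels. Collect the known terms of each column as K = Σ(ρt)_known − 3300 × (depth of known layers): K_1 = 47448800 − 3300×16940 = −8453200; K_2 = 97512000 − 3300×(1160 + 34400) = −19836000.
Balance: K_1 − x×(3300 − 2650) = K_2, so x = (K_1 − K_2)/(3300 − 2650) = 11382800/650 = 17500 m.

17500 m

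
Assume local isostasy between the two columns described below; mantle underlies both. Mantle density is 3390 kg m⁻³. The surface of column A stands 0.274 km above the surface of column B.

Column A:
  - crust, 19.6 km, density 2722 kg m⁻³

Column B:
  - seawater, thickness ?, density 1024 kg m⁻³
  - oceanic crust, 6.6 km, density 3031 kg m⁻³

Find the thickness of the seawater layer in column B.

4.14 km

Take the compensation level at the base of the deeper column (depth z_c below the surface of column A) and equate Σ ρ_i t_i down to z_c; mantle fills any gap and the z_c terms cancel.
Column A: 19.6×2722 + (z_c − 19.6)×3390
Column B: 0.274×0 + x×1024 + 6.6×3031 + (z_c − 0.274 − 6.6 − x)×3390
The z_c×3390 term appears on both sides and cancels. Collect the known terms of each column as K = Σ(ρt)_known − 3390 × (depth of known layers): K_A = 53351.2 − 3390×19.6 = −13092.8; K_B = 20004.6 − 3390×(0.274 + 6.6) = −3298.26.
Balance: K_A = K_B − x×(3390 − 1024), so x = (K_B − K_A)/(3390 − 1024) = 9794.54/2366 = 4.14 km.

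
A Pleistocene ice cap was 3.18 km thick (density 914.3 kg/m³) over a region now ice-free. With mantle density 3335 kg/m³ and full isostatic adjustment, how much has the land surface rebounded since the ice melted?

Removing the load lets mantle flow back in; uplift u satisfies ρ_ice t = ρ_m u.
u = t ρ_ice/ρ_m = 3.18 km × 914.3/3335 = 0.872 km.

0.872 km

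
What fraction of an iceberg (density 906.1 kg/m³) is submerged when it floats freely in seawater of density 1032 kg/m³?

0.878

Submerged fraction = ρ_obj/ρ_fluid = 906.1/1032 = 0.878.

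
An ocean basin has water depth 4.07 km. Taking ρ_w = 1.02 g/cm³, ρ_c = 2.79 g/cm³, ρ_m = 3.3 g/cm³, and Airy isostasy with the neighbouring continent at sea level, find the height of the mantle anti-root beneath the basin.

Equating mass per unit area of the two columns: replacing crust with seawater at the top is compensated by replacing crust with mantle at the base: d (ρ_c − ρ_w) = a (ρ_m − ρ_c).
a = d (ρ_c − ρ_w)/(ρ_m − ρ_c) = 4.07 km × 1.77/0.51 = 14.1 km.

14.1 km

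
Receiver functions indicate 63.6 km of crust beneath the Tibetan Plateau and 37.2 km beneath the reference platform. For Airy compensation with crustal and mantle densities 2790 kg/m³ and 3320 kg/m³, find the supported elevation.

Excess crust Δ = 63.6 km − 37.2 km = 26.4 km, split between elevation h and root r with h + r = Δ.
Airy balance ρ_c h = (ρ_m − ρ_c) r gives r = h ρ_c/(ρ_m − ρ_c), so h (1 + ρ_c/(ρ_m − ρ_c)) = Δ, i.e. h = Δ (ρ_m − ρ_c)/ρ_m.
h = 26.4 km × 530/3320 = 4.21 km.

4.21 km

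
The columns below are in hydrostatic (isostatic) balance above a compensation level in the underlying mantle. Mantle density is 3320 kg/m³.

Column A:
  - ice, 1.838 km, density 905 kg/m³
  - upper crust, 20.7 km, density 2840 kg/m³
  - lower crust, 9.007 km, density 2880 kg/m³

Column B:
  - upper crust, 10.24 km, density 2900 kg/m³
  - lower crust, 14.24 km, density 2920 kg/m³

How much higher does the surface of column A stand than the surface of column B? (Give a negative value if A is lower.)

2.51 km

For any compensation level in the mantle, the mantle terms cancel and isostasy reduces to e = (Σt_A − Σt_B) − (Σ(ρt)_A − Σ(ρt)_B) / ρ_m.
Σt_A = 31.545 km; Σt_B = 24.48 km; Σ(ρt)_A = 86391.55; Σ(ρt)_B = 71276.8 (in km·kg/m³).
e = (31.545 − 24.48) − (86391.55 − 71276.8) / 3320 = 2.51 km.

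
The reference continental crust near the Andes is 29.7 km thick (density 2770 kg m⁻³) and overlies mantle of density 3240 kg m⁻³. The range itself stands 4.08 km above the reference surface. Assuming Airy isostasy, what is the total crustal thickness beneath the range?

Root depth r = h ρ_c / (ρ_m − ρ_c) = 4.08 km × 2770 / 470 = 24.05 km.
Total thickness = T + h + r = 29.7 km + 4.08 km + 24.05 km = 57.8 km.

57.8 km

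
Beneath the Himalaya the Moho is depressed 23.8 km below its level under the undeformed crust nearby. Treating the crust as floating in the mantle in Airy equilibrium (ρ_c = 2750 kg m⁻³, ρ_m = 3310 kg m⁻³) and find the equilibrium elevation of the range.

4.85 km

Balancing pressure at the compensation depth: ρ_c h = (ρ_m − ρ_c) r.
h = r (ρ_m − ρ_c) / ρ_c = 23.8 km × (3310 − 2750) / 2750 = 4.85 km.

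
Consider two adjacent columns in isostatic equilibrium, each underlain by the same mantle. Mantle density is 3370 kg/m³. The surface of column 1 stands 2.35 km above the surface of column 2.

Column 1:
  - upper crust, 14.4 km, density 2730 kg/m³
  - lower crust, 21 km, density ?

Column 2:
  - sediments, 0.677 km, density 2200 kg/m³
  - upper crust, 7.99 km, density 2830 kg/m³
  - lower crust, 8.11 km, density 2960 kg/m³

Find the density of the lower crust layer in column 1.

Take the compensation level at the base of the deeper column (depth z_c below the surface of column 1) and equate Σ ρ_i t_i down to z_c; mantle fills any gap and the z_c terms cancel.
Column 1: 14.4×2730 + 21×ρ + (z_c − 35.4)×3370
Column 2: 2.35×0 + 0.677×2200 + 7.99×2830 + 8.11×2960 + (z_c − 2.35 − 16.777)×3370
The z_c×3370 term appears on both sides and cancels. Collect the known terms of each column as K = Σ(ρt)_known − 3370 × (depth of known layers): K_1 = 39312 − 3370×35.4 = −79986; K_2 = 48106.7 − 3370×(2.35 + 16.777) = −16351.29.
Balance: K_1 + 21×ρ = K_2, so ρ = (K_2 − K_1)/21 = 63634.7/21 = 3030 kg/m³.

3030 kg/m³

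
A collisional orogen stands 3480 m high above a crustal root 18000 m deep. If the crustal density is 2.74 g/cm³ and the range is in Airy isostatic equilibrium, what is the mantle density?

Airy balance: ρ_c h = (ρ_m − ρ_c) r → ρ_m = ρ_c (1 + h/r).
ρ_m = 2.74 × (1 + 3480 m/18000 m) = 3.27 g/cm³.

3.27 g/cm³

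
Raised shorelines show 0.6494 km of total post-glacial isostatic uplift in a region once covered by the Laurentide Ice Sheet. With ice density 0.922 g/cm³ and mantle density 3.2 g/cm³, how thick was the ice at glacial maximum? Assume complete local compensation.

2.25 km

u = t ρ_ice/ρ_m → t = u ρ_m/ρ_ice = 0.6494 km × 3.2/0.922 = 2.25 km.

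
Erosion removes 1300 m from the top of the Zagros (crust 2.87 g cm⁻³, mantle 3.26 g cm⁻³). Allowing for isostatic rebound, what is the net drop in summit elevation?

Rebound u = e ρ_c/ρ_m = 1300 m × 2.87/3.26 = 1144 m.
Net surface drop = e − u = 1300 m − 1144 m = e (ρ_m − ρ_c)/ρ_m = 156 m.

156 m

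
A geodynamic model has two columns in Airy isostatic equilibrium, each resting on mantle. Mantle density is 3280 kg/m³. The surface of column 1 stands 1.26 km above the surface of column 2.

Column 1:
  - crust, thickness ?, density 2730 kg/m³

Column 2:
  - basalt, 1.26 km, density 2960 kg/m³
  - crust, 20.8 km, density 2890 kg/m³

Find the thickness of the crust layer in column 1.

23 km

Take the compensation level at the base of the deeper column (depth z_c below the surface of column 1) and equate Σ ρ_i t_i down to z_c; mantle fills any gap and the z_c terms cancel.
Column 1: x×2730 + (z_c − 0 − x)×3280
Column 2: 1.26×0 + 1.26×2960 + 20.8×2890 + (z_c − 1.26 − 22.06)×3280
The z_c×3280 term appears on both sides and cancels. Collect the known terms of each column as K = Σ(ρt)_known − 3280 × (depth of known layers): K_1 = 0 − 3280×0 = 0; K_2 = 63841.6 − 3280×(1.26 + 22.06) = −12648.
Balance: K_1 − x×(3280 − 2730) = K_2, so x = (K_1 − K_2)/(3280 − 2730) = 12648/550 = 23 km.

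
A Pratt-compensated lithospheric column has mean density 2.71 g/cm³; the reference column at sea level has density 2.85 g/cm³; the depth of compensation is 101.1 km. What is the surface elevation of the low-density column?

5.22 km

ρ_ref D = ρ (D + h) → h = D (ρ_ref − ρ)/ρ.
h = 101.1 km × (2.85 − 2.71)/2.71 = 5.22 km.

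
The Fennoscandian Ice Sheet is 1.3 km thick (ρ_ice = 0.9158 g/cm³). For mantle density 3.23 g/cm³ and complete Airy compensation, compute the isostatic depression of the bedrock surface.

By Archimedes' principle applied to the lithosphere: the ice load ρ_ice t is balanced by mantle displaced below, ρ_m s.
s = t ρ_ice / ρ_m = 1.3 km × 0.9158/3.23 = 0.369 km.

0.369 km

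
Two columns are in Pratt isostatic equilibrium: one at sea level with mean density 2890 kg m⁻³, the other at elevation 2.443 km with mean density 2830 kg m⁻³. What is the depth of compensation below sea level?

115 km

ρ_ref D = ρ (D + h) → D (ρ_ref − ρ) = ρ h.
D = ρ h/(ρ_ref − ρ) = 2830 × 2.443 km/(2890 − 2830) = 115 km.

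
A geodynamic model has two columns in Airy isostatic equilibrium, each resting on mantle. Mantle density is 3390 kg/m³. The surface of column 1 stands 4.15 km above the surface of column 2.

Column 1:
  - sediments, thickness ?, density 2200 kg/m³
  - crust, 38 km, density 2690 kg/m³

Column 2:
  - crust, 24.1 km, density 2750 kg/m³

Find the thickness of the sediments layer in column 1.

Take the compensation level at the base of the deeper column (depth z_c below the surface of column 1) and equate Σ ρ_i t_i down to z_c; mantle fills any gap and the z_c terms cancel.
Column 1: x×2200 + 38×2690 + (z_c − 38 − x)×3390
Column 2: 4.15×0 + 24.1×2750 + (z_c − 4.15 − 24.1)×3390
The z_c×3390 term appears on both sides and cancels. Collect the known terms of each column as K = Σ(ρt)_known − 3390 × (depth of known layers): K_1 = 102220 − 3390×38 = −26600; K_2 = 66275 − 3390×(4.15 + 24.1) = −29492.5.
Balance: K_1 − x×(3390 − 2200) = K_2, so x = (K_1 − K_2)/(3390 − 2200) = 2892.5/1190 = 2.43 km.

2.43 km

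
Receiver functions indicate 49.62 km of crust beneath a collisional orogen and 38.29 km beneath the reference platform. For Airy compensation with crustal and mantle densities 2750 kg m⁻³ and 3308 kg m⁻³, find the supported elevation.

1.91 km

Excess crust Δ = 49.62 km − 38.29 km = 11.33 km, split between elevation h and root r with h + r = Δ.
Airy balance ρ_c h = (ρ_m − ρ_c) r gives r = h ρ_c/(ρ_m − ρ_c), so h (1 + ρ_c/(ρ_m − ρ_c)) = Δ, i.e. h = Δ (ρ_m − ρ_c)/ρ_m.
h = 11.33 km × 558/3308 = 1.91 km.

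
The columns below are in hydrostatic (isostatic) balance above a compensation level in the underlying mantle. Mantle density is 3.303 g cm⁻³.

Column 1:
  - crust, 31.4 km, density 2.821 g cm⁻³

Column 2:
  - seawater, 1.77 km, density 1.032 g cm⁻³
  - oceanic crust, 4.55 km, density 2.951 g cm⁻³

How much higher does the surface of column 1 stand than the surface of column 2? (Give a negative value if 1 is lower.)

2.88 km

For any compensation level in the mantle, the mantle terms cancel and isostasy reduces to e = (Σt_1 − Σt_2) − (Σ(ρt)_1 − Σ(ρt)_2) / ρ_m.
Σt_1 = 31.4 km; Σt_2 = 6.32 km; Σ(ρt)_1 = 88.5794; Σ(ρt)_2 = 15.25369 (in km·g cm⁻³).
e = (31.4 − 6.32) − (88.5794 − 15.25369) / 3.303 = 2.88 km.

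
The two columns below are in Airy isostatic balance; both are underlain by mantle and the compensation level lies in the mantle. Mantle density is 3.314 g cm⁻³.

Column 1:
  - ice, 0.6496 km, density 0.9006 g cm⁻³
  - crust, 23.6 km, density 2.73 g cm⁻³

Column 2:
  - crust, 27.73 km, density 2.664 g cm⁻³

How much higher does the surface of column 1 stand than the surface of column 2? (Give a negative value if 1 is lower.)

For any compensation level in the mantle, the mantle terms cancel and isostasy reduces to e = (Σt_1 − Σt_2) − (Σ(ρt)_1 − Σ(ρt)_2) / ρ_m.
Σt_1 = 24.2496 km; Σt_2 = 27.73 km; Σ(ρt)_1 = 65.0130298; Σ(ρt)_2 = 73.87272 (in km·g cm⁻³).
e = (24.2496 − 27.73) − (65.0130298 − 73.87272) / 3.314 = −0.807 km.

−0.807 km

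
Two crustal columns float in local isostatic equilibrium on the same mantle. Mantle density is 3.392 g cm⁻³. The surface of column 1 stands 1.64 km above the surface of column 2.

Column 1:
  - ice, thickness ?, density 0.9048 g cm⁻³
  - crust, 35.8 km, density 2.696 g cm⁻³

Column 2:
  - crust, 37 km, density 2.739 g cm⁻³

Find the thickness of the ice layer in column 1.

1.93 km

Take the compensation level at the base of the deeper column (depth z_c below the surface of column 1) and equate Σ ρ_i t_i down to z_c; mantle fills any gap and the z_c terms cancel.
Column 1: x×0.9048 + 35.8×2.696 + (z_c − 35.8 − x)×3.392
Column 2: 1.64×0 + 37×2.739 + (z_c − 1.64 − 37)×3.392
The z_c×3.392 term appears on both sides and cancels. Collect the known terms of each column as K = Σ(ρt)_known − 3.392 × (depth of known layers): K_1 = 96.5168 − 3.392×35.8 = −24.9168; K_2 = 101.343 − 3.392×(1.64 + 37) = −29.72388.
Balance: K_1 − x×(3.392 − 0.9048) = K_2, so x = (K_1 − K_2)/(3.392 − 0.9048) = 4.80708/2.4872 = 1.93 km.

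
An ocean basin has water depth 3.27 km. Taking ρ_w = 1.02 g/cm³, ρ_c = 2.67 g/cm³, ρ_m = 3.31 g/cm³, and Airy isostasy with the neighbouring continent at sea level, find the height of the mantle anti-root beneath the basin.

By Archimedes' principle applied to the lithosphere: replacing crust with seawater at the top is compensated by replacing crust with mantle at the base: d (ρ_c − ρ_w) = a (ρ_m − ρ_c).
a = d (ρ_c − ρ_w)/(ρ_m − ρ_c) = 3.27 km × 1.65/0.64 = 8.43 km.

8.43 km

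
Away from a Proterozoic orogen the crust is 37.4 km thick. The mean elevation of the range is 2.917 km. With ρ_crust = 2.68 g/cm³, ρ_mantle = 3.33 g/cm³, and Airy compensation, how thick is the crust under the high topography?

Root depth r = h ρ_c / (ρ_m − ρ_c) = 2.917 km × 2.68 / 0.65 = 12.03 km.
Total thickness = T + h + r = 37.4 km + 2.917 km + 12.03 km = 52.3 km.

52.3 km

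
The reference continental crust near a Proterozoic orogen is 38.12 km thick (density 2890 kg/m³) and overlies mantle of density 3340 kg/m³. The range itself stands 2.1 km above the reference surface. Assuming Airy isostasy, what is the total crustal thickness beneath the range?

Root depth r = h ρ_c / (ρ_m − ρ_c) = 2.1 km × 2890 / 450 = 13.49 km.
Total thickness = T + h + r = 38.12 km + 2.1 km + 13.49 km = 53.7 km.

53.7 km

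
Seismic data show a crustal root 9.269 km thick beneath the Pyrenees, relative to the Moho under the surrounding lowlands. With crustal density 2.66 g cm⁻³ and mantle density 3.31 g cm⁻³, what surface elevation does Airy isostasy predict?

By Archimedes' principle applied to the lithosphere: ρ_c h = (ρ_m − ρ_c) r.
h = r (ρ_m − ρ_c) / ρ_c = 9.269 km × (3.31 − 2.66) / 2.66 = 2.26 km.

2.26 km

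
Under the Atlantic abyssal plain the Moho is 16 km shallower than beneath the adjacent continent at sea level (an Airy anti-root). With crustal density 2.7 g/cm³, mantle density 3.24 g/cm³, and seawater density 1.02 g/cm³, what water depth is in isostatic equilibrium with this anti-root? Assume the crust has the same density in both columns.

Replacing a thickness d of crust by seawater at the top must be balanced by replacing crust with mantle at the base: d (ρ_c − ρ_w) = a (ρ_m − ρ_c).
d = a (ρ_m − ρ_c)/(ρ_c − ρ_w) = 16 km × 0.54/1.68 = 5.14 km.

5.14 km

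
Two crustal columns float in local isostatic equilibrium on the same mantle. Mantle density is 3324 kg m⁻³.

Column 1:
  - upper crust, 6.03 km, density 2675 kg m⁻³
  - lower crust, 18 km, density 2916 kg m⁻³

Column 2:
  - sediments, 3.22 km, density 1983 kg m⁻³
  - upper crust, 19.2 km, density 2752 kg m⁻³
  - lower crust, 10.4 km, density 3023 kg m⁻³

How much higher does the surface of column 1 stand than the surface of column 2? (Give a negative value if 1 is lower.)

−2.16 km

For any compensation level in the mantle, the mantle terms cancel and isostasy reduces to e = (Σt_1 − Σt_2) − (Σ(ρt)_1 − Σ(ρt)_2) / ρ_m.
Σt_1 = 24.03 km; Σt_2 = 32.82 km; Σ(ρt)_1 = 68618.25; Σ(ρt)_2 = 90662.86 (in km·kg m⁻³).
e = (24.03 − 32.82) − (68618.25 − 90662.86) / 3324 = −2.16 km.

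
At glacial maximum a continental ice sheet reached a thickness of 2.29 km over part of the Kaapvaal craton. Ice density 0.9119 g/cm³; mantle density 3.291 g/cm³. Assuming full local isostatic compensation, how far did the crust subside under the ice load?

0.635 km

Isostatic balance requires: the ice load ρ_ice t is balanced by mantle displaced below, ρ_m s.
s = t ρ_ice / ρ_m = 2.29 km × 0.9119/3.291 = 0.635 km.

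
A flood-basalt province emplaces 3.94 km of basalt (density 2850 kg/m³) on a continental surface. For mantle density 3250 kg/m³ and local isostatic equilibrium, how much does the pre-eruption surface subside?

Subaerial loading: s = t ρ_load / ρ_m.
s = 3.94 km × 2850/3250 = 3.46 km.

3.46 km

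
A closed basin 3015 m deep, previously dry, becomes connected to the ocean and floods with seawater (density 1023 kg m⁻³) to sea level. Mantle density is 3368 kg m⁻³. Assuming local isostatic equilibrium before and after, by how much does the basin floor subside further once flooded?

1320 m

After flooding the water column is d + s deep. Its weight must equal the weight of mantle displaced by the extra subsidence s: (d + s) ρ_w = s ρ_m.
s = d ρ_w / (ρ_m − ρ_w) = 3015 m × 1023/(3368 − 1023) = 1320 m.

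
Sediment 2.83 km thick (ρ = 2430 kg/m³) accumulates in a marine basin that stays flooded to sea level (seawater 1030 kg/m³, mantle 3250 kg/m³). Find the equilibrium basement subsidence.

1.78 km

Submarine loading: the sediment displaces seawater, and the subsidence is in turn flooded, so s (ρ_m − ρ_w) = t (ρ_sed − ρ_w).
s = 2.83 km × (2430 − 1030) / (3250 − 1030) = 1.78 km.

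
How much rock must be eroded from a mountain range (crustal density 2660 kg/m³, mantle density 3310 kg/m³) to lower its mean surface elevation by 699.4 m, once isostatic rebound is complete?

3560 m

Net drop Δ = e − u = e − e ρ_c/ρ_m = e (ρ_m − ρ_c)/ρ_m.
e = Δ ρ_m/(ρ_m − ρ_c) = 699.4 m × 3310/650 = 3560 m.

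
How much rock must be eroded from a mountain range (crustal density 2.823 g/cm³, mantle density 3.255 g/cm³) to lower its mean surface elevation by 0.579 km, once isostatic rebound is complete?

Net drop Δ = e − u = e − e ρ_c/ρ_m = e (ρ_m − ρ_c)/ρ_m.
e = Δ ρ_m/(ρ_m − ρ_c) = 0.579 km × 3.255/0.432 = 4.36 km.

4.36 km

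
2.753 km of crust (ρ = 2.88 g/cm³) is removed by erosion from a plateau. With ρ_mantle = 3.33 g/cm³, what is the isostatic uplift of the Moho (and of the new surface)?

2.38 km

Unloading: uplift u = e ρ_c/ρ_m = 2.753 km × 2.88/3.33 = 2.38 km.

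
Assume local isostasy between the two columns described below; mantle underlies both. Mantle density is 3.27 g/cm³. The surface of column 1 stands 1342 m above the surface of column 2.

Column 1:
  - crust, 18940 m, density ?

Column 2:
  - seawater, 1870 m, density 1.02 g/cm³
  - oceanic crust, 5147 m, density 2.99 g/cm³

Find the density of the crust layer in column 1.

2.74 g/cm³

Take the compensation level at the base of the deeper column (depth z_c below the surface of column 1) and equate Σ ρ_i t_i down to z_c; mantle fills any gap and the z_c terms cancel.
Column 1: 18940×ρ + (z_c − 18940)×3.27
Column 2: 1342×0 + 1870×1.02 + 5147×2.99 + (z_c − 1342 − 7017)×3.27
The z_c×3.27 term appears on both sides and cancels. Collect the known terms of each column as K = Σ(ρt)_known − 3.27 × (depth of known layers): K_1 = 0 − 3.27×18940 = −61933.8; K_2 = 17296.93 − 3.27×(1342 + 7017) = −10037.
Balance: K_1 + 18940×ρ = K_2, so ρ = (K_2 − K_1)/18940 = 51896.8/18940 = 2.74 g/cm³.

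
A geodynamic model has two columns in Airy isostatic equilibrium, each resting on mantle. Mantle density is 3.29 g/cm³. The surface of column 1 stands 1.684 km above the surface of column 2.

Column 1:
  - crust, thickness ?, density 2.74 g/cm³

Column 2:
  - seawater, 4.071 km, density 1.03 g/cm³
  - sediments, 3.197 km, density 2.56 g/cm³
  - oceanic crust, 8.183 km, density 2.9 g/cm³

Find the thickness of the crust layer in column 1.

Take the compensation level at the base of the deeper column (depth z_c below the surface of column 1) and equate Σ ρ_i t_i down to z_c; mantle fills any gap and the z_c terms cancel.
Column 1: x×2.74 + (z_c − 0 − x)×3.29
Column 2: 1.684×0 + 4.071×1.03 + 3.197×2.56 + 8.183×2.9 + (z_c − 1.684 − 15.451)×3.29
The z_c×3.29 term appears on both sides and cancels. Collect the known terms of each column as K = Σ(ρt)_known − 3.29 × (depth of known layers): K_1 = 0 − 3.29×0 = 0; K_2 = 36.10815 − 3.29×(1.684 + 15.451) = −20.266.
Balance: K_1 − x×(3.29 − 2.74) = K_2, so x = (K_1 − K_2)/(3.29 − 2.74) = 20.266/0.55 = 36.8 km.

36.8 km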